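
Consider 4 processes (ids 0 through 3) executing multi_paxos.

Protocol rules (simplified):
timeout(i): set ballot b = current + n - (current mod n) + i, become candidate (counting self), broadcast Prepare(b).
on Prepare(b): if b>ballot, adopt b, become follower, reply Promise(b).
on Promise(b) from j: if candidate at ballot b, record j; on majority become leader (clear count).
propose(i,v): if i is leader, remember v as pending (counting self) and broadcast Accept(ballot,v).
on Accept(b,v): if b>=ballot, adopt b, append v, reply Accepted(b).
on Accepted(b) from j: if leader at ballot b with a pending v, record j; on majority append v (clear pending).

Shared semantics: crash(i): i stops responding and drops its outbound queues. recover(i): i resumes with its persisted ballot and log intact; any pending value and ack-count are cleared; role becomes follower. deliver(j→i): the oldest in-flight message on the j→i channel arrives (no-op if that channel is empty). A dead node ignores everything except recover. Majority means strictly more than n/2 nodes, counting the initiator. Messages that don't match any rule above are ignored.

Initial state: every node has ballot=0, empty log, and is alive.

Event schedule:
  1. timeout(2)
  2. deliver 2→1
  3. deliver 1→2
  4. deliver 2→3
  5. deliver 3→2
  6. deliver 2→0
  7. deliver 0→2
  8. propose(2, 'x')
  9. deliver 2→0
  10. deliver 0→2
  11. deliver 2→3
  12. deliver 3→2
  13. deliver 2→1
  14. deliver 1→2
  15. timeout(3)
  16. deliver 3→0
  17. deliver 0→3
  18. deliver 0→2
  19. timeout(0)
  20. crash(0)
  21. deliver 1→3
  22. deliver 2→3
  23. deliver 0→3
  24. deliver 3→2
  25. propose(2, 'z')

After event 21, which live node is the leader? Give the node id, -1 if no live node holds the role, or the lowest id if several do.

2

[1] timeout(2) → N2(cand b6 [-])
[2] deliver 2→1 → N1(foll b6 [-])
[3] deliver 1→2 → ∅
[4] deliver 2→3 → N3(foll b6 [-])
[5] deliver 3→2 → N2(lead b6 [-])
[6] deliver 2→0 → N0(foll b6 [-])
[7] deliver 0→2 → ∅
[8] propose(2,'x') → ∅
[9] deliver 2→0 → N0(foll b6 [x])
[10] deliver 0→2 → ∅
[11] deliver 2→3 → N3(foll b6 [x])
[12] deliver 3→2 → N2(lead b6 [x])
[13] deliver 2→1 → N1(foll b6 [x])
[14] deliver 1→2 → ∅
[15] timeout(3) → N3(cand b11 [x])
[16] deliver 3→0 → N0(foll b11 [x])
[17] deliver 0→3 → ∅
[18] deliver 0→2 → ∅
[19] timeout(0) → N0(cand b12 [x])
[20] crash(0) → N0(✗cand b12 [x])
[21] deliver 1→3 → ∅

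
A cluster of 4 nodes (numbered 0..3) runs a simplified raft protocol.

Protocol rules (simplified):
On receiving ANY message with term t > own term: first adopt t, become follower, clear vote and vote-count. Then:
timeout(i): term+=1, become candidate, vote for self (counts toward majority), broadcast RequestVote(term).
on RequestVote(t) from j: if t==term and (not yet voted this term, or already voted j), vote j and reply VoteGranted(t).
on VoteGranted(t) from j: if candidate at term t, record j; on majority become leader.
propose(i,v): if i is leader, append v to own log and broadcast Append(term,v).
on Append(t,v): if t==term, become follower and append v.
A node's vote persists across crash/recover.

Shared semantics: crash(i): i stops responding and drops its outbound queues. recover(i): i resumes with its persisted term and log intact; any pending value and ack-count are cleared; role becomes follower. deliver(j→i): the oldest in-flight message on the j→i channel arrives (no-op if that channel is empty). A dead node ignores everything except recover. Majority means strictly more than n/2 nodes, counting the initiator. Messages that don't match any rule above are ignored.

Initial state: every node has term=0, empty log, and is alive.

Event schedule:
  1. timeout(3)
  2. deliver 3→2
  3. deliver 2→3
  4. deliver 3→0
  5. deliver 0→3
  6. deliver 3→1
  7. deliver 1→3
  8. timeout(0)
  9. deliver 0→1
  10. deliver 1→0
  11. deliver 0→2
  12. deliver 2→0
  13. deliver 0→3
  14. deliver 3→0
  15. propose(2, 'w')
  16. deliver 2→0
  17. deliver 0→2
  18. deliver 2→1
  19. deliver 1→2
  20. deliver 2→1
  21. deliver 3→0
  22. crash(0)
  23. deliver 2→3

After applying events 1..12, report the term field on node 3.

1. timeout(3):  <3:cand t1 ->
2. deliver 3→2:  <2:foll t1 ->
3. deliver 2→3:  nop
4. deliver 3→0:  <0:foll t1 ->
5. deliver 0→3:  <3:lead t1 ->
6. deliver 3→1:  <1:foll t1 ->
7. deliver 1→3:  nop
8. timeout(0):  <0:cand t2 ->
9. deliver 0→1:  <1:foll t2 ->
10. deliver 1→0:  nop
11. deliver 0→2:  <2:foll t2 ->
12. deliver 2→0:  <0:lead t2 ->

1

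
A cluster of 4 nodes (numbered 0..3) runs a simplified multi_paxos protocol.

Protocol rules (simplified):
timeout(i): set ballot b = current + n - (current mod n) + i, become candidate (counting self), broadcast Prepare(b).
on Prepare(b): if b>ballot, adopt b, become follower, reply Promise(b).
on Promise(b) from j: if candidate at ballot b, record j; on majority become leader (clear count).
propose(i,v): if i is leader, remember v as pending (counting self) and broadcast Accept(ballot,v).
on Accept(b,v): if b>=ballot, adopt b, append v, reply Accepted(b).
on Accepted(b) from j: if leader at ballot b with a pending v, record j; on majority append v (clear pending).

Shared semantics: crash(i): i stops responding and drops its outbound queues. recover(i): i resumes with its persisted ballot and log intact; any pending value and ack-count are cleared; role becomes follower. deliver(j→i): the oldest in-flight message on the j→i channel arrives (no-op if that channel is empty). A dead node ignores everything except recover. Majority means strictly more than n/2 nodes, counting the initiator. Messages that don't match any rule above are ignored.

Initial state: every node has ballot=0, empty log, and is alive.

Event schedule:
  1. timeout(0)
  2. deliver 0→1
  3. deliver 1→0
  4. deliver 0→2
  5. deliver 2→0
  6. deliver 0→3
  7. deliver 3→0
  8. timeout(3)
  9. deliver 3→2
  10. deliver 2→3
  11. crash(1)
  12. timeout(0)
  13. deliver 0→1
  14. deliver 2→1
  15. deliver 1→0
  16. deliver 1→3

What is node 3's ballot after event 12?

e1 timeout(0): 0[cand,b=4,-]
e2 deliver 0→1: 1[foll,b=4,-]
e3 deliver 1→0: ·
e4 deliver 0→2: 2[foll,b=4,-]
e5 deliver 2→0: 0[lead,b=4,-]
e6 deliver 0→3: 3[foll,b=4,-]
e7 deliver 3→0: ·
e8 timeout(3): 3[cand,b=11,-]
e9 deliver 3→2: 2[foll,b=11,-]
e10 deliver 2→3: ·
e11 crash(1): 1[✗foll,b=4,-]
e12 timeout(0): 0[cand,b=8,-]

11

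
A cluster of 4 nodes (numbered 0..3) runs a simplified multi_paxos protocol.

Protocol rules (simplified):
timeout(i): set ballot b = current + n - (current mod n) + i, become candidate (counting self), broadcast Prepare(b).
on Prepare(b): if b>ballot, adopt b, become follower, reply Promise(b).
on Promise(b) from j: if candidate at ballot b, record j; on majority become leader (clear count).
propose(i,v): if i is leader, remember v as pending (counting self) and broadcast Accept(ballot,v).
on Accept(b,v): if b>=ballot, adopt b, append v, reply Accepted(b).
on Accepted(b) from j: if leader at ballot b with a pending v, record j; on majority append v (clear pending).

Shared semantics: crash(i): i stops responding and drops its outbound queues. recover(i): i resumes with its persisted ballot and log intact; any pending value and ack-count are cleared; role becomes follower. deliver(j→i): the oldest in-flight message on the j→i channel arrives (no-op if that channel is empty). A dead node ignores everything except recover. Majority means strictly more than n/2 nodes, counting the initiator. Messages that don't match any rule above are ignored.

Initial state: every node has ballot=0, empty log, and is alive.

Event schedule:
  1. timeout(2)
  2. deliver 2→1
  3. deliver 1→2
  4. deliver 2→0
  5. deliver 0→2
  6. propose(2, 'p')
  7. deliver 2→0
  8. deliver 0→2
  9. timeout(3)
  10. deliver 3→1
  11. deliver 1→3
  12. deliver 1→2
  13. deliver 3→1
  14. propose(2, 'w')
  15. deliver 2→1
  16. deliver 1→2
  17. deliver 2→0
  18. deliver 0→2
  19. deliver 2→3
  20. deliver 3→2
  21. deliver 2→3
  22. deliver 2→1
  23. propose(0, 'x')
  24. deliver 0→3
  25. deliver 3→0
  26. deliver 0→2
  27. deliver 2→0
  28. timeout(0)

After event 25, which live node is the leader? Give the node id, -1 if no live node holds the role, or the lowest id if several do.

-1

[1] timeout(2) → N2(cand b6 [-])
[2] deliver 2→1 → N1(foll b6 [-])
[3] deliver 1→2 → ∅
[4] deliver 2→0 → N0(foll b6 [-])
[5] deliver 0→2 → N2(lead b6 [-])
[6] propose(2,'p') → ∅
[7] deliver 2→0 → N0(foll b6 [p])
[8] deliver 0→2 → ∅
[9] timeout(3) → N3(cand b7 [-])
[10] deliver 3→1 → N1(foll b7 [-])
[11] deliver 1→3 → ∅
[12] deliver 1→2 → ∅
[13] deliver 3→1 → ∅
[14] propose(2,'w') → ∅
[15] deliver 2→1 → ∅
[16] deliver 1→2 → ∅
[17] deliver 2→0 → N0(foll b6 [p,w])
[18] deliver 0→2 → ∅
[19] deliver 2→3 → ∅
[20] deliver 3→2 → N2(foll b7 [-])
[21] deliver 2→3 → ∅
[22] deliver 2→1 → ∅
[23] propose(0,'x') → ∅
[24] deliver 0→3 → ∅
[25] deliver 3→0 → N0(foll b7 [p,w])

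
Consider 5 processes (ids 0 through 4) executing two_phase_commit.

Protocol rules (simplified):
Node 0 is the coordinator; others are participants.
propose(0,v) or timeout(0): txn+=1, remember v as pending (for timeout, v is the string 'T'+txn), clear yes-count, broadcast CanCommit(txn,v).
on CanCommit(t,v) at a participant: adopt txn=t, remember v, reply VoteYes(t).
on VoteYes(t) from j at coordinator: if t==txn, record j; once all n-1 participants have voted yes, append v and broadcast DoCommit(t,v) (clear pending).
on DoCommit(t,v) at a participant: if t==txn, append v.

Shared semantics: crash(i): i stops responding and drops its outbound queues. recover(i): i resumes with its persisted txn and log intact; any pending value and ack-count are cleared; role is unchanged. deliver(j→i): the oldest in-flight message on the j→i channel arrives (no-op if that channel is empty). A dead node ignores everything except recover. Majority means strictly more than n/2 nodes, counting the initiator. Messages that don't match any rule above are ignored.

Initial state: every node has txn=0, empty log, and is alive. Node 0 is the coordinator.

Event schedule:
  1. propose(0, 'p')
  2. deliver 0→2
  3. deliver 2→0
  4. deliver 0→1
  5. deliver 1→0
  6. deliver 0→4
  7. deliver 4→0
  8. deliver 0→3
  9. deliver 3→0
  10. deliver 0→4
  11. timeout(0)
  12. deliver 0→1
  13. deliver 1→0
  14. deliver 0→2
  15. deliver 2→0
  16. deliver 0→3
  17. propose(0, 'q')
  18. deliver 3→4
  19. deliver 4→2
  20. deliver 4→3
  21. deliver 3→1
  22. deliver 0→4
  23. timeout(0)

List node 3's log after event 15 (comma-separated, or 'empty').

empty

after 1 — propose(0,'p'): n0:coor/t1/[-]
after 2 — deliver 0→2: n2:part/t1/[-]
after 3 — deliver 2→0: ·
after 4 — deliver 0→1: n1:part/t1/[-]
after 5 — deliver 1→0: ·
after 6 — deliver 0→4: n4:part/t1/[-]
after 7 — deliver 4→0: ·
after 8 — deliver 0→3: n3:part/t1/[-]
after 9 — deliver 3→0: n0:coor/t1/[p]
after 10 — deliver 0→4: n4:part/t1/[p]
after 11 — timeout(0): n0:coor/t2/[p]
after 12 — deliver 0→1: n1:part/t1/[p]
after 13 — deliver 1→0: ·
after 14 — deliver 0→2: n2:part/t1/[p]
after 15 — deliver 2→0: ·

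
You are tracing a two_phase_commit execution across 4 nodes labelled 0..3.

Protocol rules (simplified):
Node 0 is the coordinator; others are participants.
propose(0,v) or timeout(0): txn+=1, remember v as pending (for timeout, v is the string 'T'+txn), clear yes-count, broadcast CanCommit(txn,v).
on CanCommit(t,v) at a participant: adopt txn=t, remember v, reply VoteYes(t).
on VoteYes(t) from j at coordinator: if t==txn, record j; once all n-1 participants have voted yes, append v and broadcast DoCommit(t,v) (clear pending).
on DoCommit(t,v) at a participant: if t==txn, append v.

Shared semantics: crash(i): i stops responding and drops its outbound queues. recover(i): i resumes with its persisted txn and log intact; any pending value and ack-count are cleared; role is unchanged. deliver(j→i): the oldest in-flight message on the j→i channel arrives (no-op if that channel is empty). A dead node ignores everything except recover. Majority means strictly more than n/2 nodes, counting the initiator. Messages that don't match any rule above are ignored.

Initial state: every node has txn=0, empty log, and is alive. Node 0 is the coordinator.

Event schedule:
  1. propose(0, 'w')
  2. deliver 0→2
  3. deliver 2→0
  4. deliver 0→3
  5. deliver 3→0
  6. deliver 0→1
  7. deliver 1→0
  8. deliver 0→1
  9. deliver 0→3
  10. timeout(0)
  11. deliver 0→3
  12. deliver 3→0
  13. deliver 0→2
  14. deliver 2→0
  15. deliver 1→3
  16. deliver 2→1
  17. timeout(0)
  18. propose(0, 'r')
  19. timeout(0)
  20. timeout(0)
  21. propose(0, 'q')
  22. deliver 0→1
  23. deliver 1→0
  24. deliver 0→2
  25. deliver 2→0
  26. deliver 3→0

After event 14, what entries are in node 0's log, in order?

step 1 propose(0,'w'): 0={coor,t=1,log=-}
step 2 deliver 0→2: 2={part,t=1,log=-}
step 3 deliver 2→0: —
step 4 deliver 0→3: 3={part,t=1,log=-}
step 5 deliver 3→0: —
step 6 deliver 0→1: 1={part,t=1,log=-}
step 7 deliver 1→0: 0={coor,t=1,log=w}
step 8 deliver 0→1: 1={part,t=1,log=w}
step 9 deliver 0→3: 3={part,t=1,log=w}
step 10 timeout(0): 0={coor,t=2,log=w}
step 11 deliver 0→3: 3={part,t=2,log=w}
step 12 deliver 3→0: —
step 13 deliver 0→2: 2={part,t=1,log=w}
step 14 deliver 2→0: —

w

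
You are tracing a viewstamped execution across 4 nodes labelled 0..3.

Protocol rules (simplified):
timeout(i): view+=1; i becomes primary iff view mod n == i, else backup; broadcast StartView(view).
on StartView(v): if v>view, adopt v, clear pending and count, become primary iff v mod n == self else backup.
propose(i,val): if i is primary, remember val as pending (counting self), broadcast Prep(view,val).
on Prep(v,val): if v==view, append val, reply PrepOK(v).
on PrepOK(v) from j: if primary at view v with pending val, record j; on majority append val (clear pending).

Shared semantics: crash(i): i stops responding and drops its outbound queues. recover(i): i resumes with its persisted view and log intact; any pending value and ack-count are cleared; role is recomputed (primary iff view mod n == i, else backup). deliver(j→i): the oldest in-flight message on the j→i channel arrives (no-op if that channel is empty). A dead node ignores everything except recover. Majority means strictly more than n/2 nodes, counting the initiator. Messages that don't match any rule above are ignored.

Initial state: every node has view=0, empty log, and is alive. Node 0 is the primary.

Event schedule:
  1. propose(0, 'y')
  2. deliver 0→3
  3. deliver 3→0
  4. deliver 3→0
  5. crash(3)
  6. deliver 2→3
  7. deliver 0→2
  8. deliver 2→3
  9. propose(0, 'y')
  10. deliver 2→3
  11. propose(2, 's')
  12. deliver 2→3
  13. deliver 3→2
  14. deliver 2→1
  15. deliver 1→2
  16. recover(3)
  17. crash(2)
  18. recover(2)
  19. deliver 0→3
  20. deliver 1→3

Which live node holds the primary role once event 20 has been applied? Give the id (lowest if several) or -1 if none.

0

e1 propose(0,'y'): ·
e2 deliver 0→3: 3[back,v=0,y]
e3 deliver 3→0: ·
e4 deliver 3→0: ·
e5 crash(3): 3[✗back,v=0,y]
e6 deliver 2→3: ·
e7 deliver 0→2: 2[back,v=0,y]
e8 deliver 2→3: ·
e9 propose(0,'y'): ·
e10 deliver 2→3: ·
e11 propose(2,'s'): ·
e12 deliver 2→3: ·
e13 deliver 3→2: ·
e14 deliver 2→1: ·
e15 deliver 1→2: ·
e16 recover(3): 3[back,v=0,y]
e17 crash(2): 2[✗back,v=0,y]
e18 recover(2): 2[back,v=0,y]
e19 deliver 0→3: 3[back,v=0,y,y]
e20 deliver 1→3: ·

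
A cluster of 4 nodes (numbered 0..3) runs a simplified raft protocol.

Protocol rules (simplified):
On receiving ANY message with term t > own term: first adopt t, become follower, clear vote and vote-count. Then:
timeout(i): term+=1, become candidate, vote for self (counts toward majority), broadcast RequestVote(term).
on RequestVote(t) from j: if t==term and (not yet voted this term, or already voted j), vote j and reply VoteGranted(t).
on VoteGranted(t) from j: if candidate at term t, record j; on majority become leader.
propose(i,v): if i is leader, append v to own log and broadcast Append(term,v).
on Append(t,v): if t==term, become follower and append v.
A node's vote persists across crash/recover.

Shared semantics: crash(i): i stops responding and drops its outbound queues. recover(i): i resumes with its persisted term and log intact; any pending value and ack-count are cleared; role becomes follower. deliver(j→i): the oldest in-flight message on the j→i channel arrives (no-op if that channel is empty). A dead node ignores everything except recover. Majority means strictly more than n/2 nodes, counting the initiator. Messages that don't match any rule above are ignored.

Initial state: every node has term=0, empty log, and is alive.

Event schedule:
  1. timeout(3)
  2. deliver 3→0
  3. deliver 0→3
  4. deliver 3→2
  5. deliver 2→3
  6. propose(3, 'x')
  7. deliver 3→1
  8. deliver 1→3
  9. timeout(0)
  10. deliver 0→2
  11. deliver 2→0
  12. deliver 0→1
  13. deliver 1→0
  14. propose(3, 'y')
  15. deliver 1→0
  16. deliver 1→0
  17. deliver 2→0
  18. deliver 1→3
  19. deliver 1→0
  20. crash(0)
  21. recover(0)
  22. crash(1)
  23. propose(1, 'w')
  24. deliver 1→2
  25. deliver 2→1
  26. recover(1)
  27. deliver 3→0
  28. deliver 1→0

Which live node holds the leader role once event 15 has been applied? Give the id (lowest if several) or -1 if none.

step 1 timeout(3): 3={cand,t=1,log=-}
step 2 deliver 3→0: 0={foll,t=1,log=-}
step 3 deliver 0→3: —
step 4 deliver 3→2: 2={foll,t=1,log=-}
step 5 deliver 2→3: 3={lead,t=1,log=-}
step 6 propose(3,'x'): 3={lead,t=1,log=x}
step 7 deliver 3→1: 1={foll,t=1,log=-}
step 8 deliver 1→3: —
step 9 timeout(0): 0={cand,t=2,log=-}
step 10 deliver 0→2: 2={foll,t=2,log=-}
step 11 deliver 2→0: —
step 12 deliver 0→1: 1={foll,t=2,log=-}
step 13 deliver 1→0: 0={lead,t=2,log=-}
step 14 propose(3,'y'): 3={lead,t=1,log=x,y}
step 15 deliver 1→0: —

0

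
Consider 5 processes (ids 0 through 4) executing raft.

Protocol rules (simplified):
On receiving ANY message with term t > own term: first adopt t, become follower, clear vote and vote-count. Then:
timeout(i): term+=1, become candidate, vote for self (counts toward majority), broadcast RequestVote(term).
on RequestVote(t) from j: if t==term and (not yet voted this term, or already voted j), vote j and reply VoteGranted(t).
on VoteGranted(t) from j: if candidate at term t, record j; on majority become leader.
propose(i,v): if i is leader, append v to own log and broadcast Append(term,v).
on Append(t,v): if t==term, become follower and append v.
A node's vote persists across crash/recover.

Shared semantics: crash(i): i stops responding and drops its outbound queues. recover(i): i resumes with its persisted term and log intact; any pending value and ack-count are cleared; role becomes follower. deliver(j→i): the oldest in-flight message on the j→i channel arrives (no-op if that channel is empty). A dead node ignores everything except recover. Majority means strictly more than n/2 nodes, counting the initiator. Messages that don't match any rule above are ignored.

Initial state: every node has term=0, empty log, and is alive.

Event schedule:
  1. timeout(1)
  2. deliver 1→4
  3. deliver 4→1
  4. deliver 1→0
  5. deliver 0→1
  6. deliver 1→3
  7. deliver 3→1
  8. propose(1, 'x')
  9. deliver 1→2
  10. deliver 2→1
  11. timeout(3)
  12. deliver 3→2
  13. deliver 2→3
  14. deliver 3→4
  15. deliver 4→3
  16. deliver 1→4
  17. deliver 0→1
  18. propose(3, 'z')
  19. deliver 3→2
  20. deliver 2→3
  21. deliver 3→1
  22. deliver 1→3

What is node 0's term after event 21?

step 1 timeout(1): 1={cand,t=1,log=-}
step 2 deliver 1→4: 4={foll,t=1,log=-}
step 3 deliver 4→1: —
step 4 deliver 1→0: 0={foll,t=1,log=-}
step 5 deliver 0→1: 1={lead,t=1,log=-}
step 6 deliver 1→3: 3={foll,t=1,log=-}
step 7 deliver 3→1: —
step 8 propose(1,'x'): 1={lead,t=1,log=x}
step 9 deliver 1→2: 2={foll,t=1,log=-}
step 10 deliver 2→1: —
step 11 timeout(3): 3={cand,t=2,log=-}
step 12 deliver 3→2: 2={foll,t=2,log=-}
step 13 deliver 2→3: —
step 14 deliver 3→4: 4={foll,t=2,log=-}
step 15 deliver 4→3: 3={lead,t=2,log=-}
step 16 deliver 1→4: —
step 17 deliver 0→1: —
step 18 propose(3,'z'): 3={lead,t=2,log=z}
step 19 deliver 3→2: 2={foll,t=2,log=z}
step 20 deliver 2→3: —
step 21 deliver 3→1: 1={foll,t=2,log=x}

1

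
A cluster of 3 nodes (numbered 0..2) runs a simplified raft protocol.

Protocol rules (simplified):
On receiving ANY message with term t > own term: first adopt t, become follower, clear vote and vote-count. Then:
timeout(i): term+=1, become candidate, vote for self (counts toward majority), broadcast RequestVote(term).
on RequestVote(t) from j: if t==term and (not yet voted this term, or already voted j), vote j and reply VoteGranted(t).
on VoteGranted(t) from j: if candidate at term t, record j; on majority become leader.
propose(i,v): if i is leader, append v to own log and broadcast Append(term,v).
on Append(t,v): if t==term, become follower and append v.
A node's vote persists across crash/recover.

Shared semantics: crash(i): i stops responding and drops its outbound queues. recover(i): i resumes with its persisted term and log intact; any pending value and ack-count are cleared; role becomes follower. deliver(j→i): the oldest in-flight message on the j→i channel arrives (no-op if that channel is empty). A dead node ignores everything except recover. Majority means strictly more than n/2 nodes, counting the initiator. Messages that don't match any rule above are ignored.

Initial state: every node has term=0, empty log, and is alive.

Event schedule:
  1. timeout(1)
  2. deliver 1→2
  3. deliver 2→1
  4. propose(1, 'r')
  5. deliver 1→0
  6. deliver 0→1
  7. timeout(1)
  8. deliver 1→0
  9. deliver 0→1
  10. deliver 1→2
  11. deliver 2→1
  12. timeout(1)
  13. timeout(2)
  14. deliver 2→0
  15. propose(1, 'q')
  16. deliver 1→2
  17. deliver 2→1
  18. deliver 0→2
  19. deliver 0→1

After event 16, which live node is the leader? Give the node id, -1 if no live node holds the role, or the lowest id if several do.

after 1 — timeout(1): n1:cand/t1/[-]
after 2 — deliver 1→2: n2:foll/t1/[-]
after 3 — deliver 2→1: n1:lead/t1/[-]
after 4 — propose(1,'r'): n1:lead/t1/[r]
after 5 — deliver 1→0: n0:foll/t1/[-]
after 6 — deliver 0→1: ·
after 7 — timeout(1): n1:cand/t2/[r]
after 8 — deliver 1→0: n0:foll/t1/[r]
after 9 — deliver 0→1: ·
after 10 — deliver 1→2: n2:foll/t1/[r]
after 11 — deliver 2→1: ·
after 12 — timeout(1): n1:cand/t3/[r]
after 13 — timeout(2): n2:cand/t2/[r]
after 14 — deliver 2→0: n0:foll/t2/[r]
after 15 — propose(1,'q'): ·
after 16 — deliver 1→2: ·

-1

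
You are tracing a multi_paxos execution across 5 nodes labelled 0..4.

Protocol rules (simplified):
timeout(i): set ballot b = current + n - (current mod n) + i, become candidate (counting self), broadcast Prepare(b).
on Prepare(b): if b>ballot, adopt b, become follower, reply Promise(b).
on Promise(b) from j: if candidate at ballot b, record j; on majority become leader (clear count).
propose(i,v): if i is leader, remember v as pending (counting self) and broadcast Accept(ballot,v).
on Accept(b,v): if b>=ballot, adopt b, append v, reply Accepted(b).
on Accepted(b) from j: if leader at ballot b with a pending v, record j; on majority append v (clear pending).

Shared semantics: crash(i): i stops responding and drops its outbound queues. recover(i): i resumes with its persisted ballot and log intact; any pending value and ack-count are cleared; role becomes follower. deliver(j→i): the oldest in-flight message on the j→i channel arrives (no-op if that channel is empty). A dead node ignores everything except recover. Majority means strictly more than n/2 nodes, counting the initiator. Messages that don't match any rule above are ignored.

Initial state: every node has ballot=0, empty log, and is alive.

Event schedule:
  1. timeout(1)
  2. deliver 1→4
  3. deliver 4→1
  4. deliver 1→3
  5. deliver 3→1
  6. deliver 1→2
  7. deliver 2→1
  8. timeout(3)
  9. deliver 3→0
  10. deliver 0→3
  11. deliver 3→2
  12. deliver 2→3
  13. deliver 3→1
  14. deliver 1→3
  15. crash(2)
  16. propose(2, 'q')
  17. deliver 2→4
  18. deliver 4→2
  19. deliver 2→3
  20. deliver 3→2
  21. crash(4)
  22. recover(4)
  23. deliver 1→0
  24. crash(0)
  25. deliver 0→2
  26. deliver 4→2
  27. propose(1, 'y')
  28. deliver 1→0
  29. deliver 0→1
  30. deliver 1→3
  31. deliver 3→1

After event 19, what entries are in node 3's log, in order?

empty

after 1 — timeout(1): n1:cand/b6/[-]
after 2 — deliver 1→4: n4:foll/b6/[-]
after 3 — deliver 4→1: ·
after 4 — deliver 1→3: n3:foll/b6/[-]
after 5 — deliver 3→1: n1:lead/b6/[-]
after 6 — deliver 1→2: n2:foll/b6/[-]
after 7 — deliver 2→1: ·
after 8 — timeout(3): n3:cand/b13/[-]
after 9 — deliver 3→0: n0:foll/b13/[-]
after 10 — deliver 0→3: ·
after 11 — deliver 3→2: n2:foll/b13/[-]
after 12 — deliver 2→3: n3:lead/b13/[-]
after 13 — deliver 3→1: n1:foll/b13/[-]
after 14 — deliver 1→3: ·
after 15 — crash(2): n2:✗foll/b13/[-]
after 16 — propose(2,'q'): ·
after 17 — deliver 2→4: ·
after 18 — deliver 4→2: ·
after 19 — deliver 2→3: ·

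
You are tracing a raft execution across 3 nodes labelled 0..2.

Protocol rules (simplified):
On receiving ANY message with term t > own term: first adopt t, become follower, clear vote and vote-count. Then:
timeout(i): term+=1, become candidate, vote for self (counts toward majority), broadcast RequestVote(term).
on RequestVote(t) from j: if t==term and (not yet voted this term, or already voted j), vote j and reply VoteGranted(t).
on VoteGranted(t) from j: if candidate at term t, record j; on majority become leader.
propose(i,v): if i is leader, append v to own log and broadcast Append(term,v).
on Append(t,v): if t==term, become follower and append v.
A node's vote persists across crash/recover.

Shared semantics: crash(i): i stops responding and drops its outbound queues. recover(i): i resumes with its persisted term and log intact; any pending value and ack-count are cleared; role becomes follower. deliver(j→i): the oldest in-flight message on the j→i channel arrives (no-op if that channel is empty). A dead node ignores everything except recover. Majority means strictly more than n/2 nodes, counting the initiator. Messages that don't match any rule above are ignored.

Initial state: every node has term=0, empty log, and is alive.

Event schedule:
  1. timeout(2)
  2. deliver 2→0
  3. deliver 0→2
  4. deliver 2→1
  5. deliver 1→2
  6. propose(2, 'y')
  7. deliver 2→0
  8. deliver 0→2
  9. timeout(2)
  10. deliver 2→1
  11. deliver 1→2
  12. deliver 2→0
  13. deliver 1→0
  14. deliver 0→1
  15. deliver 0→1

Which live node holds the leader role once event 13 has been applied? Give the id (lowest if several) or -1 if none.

e1 timeout(2): 2[cand,t=1,-]
e2 deliver 2→0: 0[foll,t=1,-]
e3 deliver 0→2: 2[lead,t=1,-]
e4 deliver 2→1: 1[foll,t=1,-]
e5 deliver 1→2: ·
e6 propose(2,'y'): 2[lead,t=1,y]
e7 deliver 2→0: 0[foll,t=1,y]
e8 deliver 0→2: ·
e9 timeout(2): 2[cand,t=2,y]
e10 deliver 2→1: 1[foll,t=1,y]
e11 deliver 1→2: ·
e12 deliver 2→0: 0[foll,t=2,y]
e13 deliver 1→0: ·

-1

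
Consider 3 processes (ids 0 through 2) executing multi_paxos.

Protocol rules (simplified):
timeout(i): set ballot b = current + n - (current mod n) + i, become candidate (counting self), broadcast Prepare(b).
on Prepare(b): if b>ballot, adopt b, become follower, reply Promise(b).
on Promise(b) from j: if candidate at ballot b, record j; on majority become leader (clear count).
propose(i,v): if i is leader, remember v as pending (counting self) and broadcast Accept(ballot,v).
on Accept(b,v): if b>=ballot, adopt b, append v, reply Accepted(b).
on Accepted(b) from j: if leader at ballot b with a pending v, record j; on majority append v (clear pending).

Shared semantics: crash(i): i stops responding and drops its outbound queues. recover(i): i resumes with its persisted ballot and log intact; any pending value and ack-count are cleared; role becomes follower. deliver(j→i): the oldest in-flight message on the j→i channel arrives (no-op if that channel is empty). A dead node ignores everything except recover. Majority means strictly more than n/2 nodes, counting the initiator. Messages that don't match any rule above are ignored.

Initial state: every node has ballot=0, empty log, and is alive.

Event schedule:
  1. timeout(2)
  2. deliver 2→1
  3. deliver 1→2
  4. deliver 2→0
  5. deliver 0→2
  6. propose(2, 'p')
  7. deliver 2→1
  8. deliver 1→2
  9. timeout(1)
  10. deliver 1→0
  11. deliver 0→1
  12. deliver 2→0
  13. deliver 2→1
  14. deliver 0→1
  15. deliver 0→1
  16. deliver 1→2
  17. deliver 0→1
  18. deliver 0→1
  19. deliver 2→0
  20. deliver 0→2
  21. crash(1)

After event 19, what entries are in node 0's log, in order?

after 1 — timeout(2): n2:cand/b5/[-]
after 2 — deliver 2→1: n1:foll/b5/[-]
after 3 — deliver 1→2: n2:lead/b5/[-]
after 4 — deliver 2→0: n0:foll/b5/[-]
after 5 — deliver 0→2: ·
after 6 — propose(2,'p'): ·
after 7 — deliver 2→1: n1:foll/b5/[p]
after 8 — deliver 1→2: n2:lead/b5/[p]
after 9 — timeout(1): n1:cand/b7/[p]
after 10 — deliver 1→0: n0:foll/b7/[-]
after 11 — deliver 0→1: n1:lead/b7/[p]
after 12 — deliver 2→0: ·
after 13 — deliver 2→1: ·
after 14 — deliver 0→1: ·
after 15 — deliver 0→1: ·
after 16 — deliver 1→2: n2:foll/b7/[p]
after 17 — deliver 0→1: ·
after 18 — deliver 0→1: ·
after 19 — deliver 2→0: ·

empty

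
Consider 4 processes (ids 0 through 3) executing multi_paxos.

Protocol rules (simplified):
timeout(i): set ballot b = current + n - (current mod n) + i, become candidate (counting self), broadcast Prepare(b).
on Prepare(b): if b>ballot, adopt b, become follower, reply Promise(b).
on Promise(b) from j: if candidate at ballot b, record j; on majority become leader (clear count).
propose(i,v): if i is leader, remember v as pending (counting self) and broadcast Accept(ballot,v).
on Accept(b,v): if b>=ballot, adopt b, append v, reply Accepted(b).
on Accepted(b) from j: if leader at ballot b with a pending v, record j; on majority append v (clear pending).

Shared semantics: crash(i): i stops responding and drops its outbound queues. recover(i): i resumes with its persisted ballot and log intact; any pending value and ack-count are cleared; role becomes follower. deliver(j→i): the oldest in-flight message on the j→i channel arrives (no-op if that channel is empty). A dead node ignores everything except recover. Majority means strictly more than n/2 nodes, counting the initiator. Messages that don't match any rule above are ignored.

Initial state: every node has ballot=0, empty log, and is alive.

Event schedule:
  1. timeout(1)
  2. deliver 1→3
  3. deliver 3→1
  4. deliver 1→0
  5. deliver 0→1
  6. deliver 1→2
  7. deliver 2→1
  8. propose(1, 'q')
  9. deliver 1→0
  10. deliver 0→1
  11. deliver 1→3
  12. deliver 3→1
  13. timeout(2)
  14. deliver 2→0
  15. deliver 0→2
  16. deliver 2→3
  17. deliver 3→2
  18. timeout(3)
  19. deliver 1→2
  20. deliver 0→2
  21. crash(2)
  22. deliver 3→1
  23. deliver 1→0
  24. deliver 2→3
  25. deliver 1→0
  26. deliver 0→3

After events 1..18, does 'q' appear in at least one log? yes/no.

yes

e1 timeout(1): 1[cand,b=5,-]
e2 deliver 1→3: 3[foll,b=5,-]
e3 deliver 3→1: ·
e4 deliver 1→0: 0[foll,b=5,-]
e5 deliver 0→1: 1[lead,b=5,-]
e6 deliver 1→2: 2[foll,b=5,-]
e7 deliver 2→1: ·
e8 propose(1,'q'): ·
e9 deliver 1→0: 0[foll,b=5,q]
e10 deliver 0→1: ·
e11 deliver 1→3: 3[foll,b=5,q]
e12 deliver 3→1: 1[lead,b=5,q]
e13 timeout(2): 2[cand,b=10,-]
e14 deliver 2→0: 0[foll,b=10,q]
e15 deliver 0→2: ·
e16 deliver 2→3: 3[foll,b=10,q]
e17 deliver 3→2: 2[lead,b=10,-]
e18 timeout(3): 3[cand,b=15,q]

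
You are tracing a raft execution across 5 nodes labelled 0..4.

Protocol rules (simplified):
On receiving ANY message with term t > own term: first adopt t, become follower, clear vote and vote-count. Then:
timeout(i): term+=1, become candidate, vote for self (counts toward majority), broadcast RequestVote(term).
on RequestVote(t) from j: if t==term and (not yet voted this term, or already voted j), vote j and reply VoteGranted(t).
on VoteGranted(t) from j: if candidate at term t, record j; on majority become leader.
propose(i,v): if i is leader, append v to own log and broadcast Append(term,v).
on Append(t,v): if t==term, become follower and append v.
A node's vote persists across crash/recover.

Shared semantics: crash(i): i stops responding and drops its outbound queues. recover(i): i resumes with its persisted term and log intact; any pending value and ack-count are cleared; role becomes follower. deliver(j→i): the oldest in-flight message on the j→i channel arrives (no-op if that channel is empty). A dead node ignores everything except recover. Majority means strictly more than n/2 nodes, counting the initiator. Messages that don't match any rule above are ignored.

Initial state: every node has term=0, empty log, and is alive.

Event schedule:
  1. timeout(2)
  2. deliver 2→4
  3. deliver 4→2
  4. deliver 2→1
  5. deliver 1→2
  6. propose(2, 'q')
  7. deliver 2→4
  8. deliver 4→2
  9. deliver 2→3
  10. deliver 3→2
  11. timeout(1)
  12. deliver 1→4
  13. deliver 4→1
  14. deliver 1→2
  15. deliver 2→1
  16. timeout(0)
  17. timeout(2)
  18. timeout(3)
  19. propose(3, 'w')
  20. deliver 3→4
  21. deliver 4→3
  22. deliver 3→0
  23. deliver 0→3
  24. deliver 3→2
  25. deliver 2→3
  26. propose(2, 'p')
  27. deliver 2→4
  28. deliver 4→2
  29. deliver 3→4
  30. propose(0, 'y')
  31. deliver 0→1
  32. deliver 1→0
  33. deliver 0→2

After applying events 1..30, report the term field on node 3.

2

after 1 — timeout(2): n2:cand/t1/[-]
after 2 — deliver 2→4: n4:foll/t1/[-]
after 3 — deliver 4→2: ·
after 4 — deliver 2→1: n1:foll/t1/[-]
after 5 — deliver 1→2: n2:lead/t1/[-]
after 6 — propose(2,'q'): n2:lead/t1/[q]
after 7 — deliver 2→4: n4:foll/t1/[q]
after 8 — deliver 4→2: ·
after 9 — deliver 2→3: n3:foll/t1/[-]
after 10 — deliver 3→2: ·
after 11 — timeout(1): n1:cand/t2/[-]
after 12 — deliver 1→4: n4:foll/t2/[q]
after 13 — deliver 4→1: ·
after 14 — deliver 1→2: n2:foll/t2/[q]
after 15 — deliver 2→1: ·
after 16 — timeout(0): n0:cand/t1/[-]
after 17 — timeout(2): n2:cand/t3/[q]
after 18 — timeout(3): n3:cand/t2/[-]
after 19 — propose(3,'w'): ·
after 20 — deliver 3→4: ·
after 21 — deliver 4→3: ·
after 22 — deliver 3→0: n0:foll/t2/[-]
after 23 — deliver 0→3: ·
after 24 — deliver 3→2: ·
after 25 — deliver 2→3: ·
after 26 — propose(2,'p'): ·
after 27 — deliver 2→4: n4:foll/t3/[q]
after 28 — deliver 4→2: ·
after 29 — deliver 3→4: ·
after 30 — propose(0,'y'): ·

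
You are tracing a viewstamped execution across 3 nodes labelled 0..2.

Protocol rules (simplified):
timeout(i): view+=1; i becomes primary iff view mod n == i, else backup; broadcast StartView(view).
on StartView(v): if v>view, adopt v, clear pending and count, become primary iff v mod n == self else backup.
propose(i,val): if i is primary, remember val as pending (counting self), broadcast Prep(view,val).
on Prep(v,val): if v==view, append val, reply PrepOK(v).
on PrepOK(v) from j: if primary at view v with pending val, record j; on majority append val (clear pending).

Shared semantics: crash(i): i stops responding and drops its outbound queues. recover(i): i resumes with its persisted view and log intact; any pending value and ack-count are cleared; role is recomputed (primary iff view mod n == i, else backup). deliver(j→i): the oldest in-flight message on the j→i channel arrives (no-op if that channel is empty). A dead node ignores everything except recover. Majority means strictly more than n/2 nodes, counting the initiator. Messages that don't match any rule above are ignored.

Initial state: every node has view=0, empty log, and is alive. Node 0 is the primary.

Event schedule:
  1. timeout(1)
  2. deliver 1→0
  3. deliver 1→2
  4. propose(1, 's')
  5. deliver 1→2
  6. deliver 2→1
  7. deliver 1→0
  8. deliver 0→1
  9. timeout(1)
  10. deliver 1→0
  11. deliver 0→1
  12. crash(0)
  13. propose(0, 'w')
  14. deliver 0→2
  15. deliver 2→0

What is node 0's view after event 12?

2

e1 timeout(1): 1[prim,v=1,-]
e2 deliver 1→0: 0[back,v=1,-]
e3 deliver 1→2: 2[back,v=1,-]
e4 propose(1,'s'): ·
e5 deliver 1→2: 2[back,v=1,s]
e6 deliver 2→1: 1[prim,v=1,s]
e7 deliver 1→0: 0[back,v=1,s]
e8 deliver 0→1: ·
e9 timeout(1): 1[back,v=2,s]
e10 deliver 1→0: 0[back,v=2,s]
e11 deliver 0→1: ·
e12 crash(0): 0[✗back,v=2,s]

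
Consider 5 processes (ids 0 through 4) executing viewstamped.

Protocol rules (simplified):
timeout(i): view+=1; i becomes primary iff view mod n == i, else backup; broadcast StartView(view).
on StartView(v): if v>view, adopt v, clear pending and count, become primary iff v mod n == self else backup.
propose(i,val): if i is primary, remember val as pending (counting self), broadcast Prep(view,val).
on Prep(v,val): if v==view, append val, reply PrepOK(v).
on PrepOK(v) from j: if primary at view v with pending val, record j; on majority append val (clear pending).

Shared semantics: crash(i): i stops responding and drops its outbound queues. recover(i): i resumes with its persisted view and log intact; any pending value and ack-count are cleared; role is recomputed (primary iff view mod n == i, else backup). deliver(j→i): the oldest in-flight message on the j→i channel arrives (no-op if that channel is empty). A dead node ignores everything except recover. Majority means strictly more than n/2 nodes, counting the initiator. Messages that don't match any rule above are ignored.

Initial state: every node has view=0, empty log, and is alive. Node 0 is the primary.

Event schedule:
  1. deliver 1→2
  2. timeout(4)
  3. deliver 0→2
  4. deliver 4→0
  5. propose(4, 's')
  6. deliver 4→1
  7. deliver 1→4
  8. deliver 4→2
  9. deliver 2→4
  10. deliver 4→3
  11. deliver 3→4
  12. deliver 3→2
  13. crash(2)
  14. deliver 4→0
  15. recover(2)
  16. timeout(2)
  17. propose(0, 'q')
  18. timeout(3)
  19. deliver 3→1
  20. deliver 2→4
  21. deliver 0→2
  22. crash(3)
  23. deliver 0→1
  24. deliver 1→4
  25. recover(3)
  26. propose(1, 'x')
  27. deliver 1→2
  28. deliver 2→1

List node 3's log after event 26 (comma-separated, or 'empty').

empty

e1 deliver 1→2: ·
e2 timeout(4): 4[back,v=1,-]
e3 deliver 0→2: ·
e4 deliver 4→0: 0[back,v=1,-]
e5 propose(4,'s'): ·
e6 deliver 4→1: 1[prim,v=1,-]
e7 deliver 1→4: ·
e8 deliver 4→2: 2[back,v=1,-]
e9 deliver 2→4: ·
e10 deliver 4→3: 3[back,v=1,-]
e11 deliver 3→4: ·
e12 deliver 3→2: ·
e13 crash(2): 2[✗back,v=1,-]
e14 deliver 4→0: ·
e15 recover(2): 2[back,v=1,-]
e16 timeout(2): 2[prim,v=2,-]
e17 propose(0,'q'): ·
e18 timeout(3): 3[back,v=2,-]
e19 deliver 3→1: 1[back,v=2,-]
e20 deliver 2→4: 4[back,v=2,-]
e21 deliver 0→2: ·
e22 crash(3): 3[✗back,v=2,-]
e23 deliver 0→1: ·
e24 deliver 1→4: ·
e25 recover(3): 3[back,v=2,-]
e26 propose(1,'x'): ·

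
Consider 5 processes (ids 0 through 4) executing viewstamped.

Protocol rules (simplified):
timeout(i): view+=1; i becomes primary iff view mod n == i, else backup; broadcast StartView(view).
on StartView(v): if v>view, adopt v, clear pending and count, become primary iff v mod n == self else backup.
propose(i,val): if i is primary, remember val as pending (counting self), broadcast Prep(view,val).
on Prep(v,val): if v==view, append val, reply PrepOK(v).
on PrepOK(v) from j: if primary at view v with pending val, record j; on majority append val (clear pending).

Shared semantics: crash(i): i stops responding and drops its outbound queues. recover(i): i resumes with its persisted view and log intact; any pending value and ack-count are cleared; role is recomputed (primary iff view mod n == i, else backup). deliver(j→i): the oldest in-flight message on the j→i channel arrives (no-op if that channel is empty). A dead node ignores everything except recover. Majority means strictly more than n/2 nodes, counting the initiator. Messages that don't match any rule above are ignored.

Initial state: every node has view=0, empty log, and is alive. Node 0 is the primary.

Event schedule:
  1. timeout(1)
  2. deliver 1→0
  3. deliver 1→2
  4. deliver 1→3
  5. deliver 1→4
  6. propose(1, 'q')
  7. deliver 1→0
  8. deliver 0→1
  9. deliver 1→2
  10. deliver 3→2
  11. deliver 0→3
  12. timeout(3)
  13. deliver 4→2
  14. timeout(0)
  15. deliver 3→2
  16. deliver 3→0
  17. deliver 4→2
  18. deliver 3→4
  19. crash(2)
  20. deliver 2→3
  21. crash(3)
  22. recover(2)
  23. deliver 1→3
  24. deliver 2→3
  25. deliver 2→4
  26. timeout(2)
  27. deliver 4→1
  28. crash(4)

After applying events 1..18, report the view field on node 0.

2

e1 timeout(1): 1[prim,v=1,-]
e2 deliver 1→0: 0[back,v=1,-]
e3 deliver 1→2: 2[back,v=1,-]
e4 deliver 1→3: 3[back,v=1,-]
e5 deliver 1→4: 4[back,v=1,-]
e6 propose(1,'q'): ·
e7 deliver 1→0: 0[back,v=1,q]
e8 deliver 0→1: ·
e9 deliver 1→2: 2[back,v=1,q]
e10 deliver 3→2: ·
e11 deliver 0→3: ·
e12 timeout(3): 3[back,v=2,-]
e13 deliver 4→2: ·
e14 timeout(0): 0[back,v=2,q]
e15 deliver 3→2: 2[prim,v=2,q]
e16 deliver 3→0: ·
e17 deliver 4→2: ·
e18 deliver 3→4: 4[back,v=2,-]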